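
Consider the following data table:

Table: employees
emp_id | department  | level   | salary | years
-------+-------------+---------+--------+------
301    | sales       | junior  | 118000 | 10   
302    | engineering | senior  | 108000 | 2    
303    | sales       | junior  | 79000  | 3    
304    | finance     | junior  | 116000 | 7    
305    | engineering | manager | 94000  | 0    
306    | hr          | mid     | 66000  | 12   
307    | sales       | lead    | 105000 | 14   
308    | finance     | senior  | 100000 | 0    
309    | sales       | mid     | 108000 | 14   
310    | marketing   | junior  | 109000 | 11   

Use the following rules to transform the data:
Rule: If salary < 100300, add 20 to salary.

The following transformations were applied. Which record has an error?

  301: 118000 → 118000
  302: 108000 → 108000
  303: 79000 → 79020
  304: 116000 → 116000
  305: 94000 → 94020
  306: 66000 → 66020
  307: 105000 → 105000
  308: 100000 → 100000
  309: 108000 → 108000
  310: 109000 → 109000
Record 308 has an error. The correct transformed value should be 100020, not 100000.

Step 1: Check each record against the rule
Step 2: Record 308 has salary = 100000
Step 3: Since 100000 < 100300, the bonus should have been applied
Step 4: Correct value = 100020, but claimed value = 100000
Conclusion: Record 308 has the error.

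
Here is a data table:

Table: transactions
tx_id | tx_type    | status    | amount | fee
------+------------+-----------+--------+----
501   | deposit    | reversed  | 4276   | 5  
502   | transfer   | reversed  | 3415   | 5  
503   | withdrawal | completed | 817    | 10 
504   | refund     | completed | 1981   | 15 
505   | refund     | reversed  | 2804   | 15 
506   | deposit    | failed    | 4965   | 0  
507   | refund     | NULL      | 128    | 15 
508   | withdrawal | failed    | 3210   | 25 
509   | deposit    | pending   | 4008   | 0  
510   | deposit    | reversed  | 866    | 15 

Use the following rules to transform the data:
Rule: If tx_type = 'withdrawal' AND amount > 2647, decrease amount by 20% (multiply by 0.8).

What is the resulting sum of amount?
25828.0

Step 1: Find records where tx_type = 'withdrawal' AND amount > 2647
Step 2: 1 records match, summing to 3210
Step 3: After multiplier: 3210 × 0.8 = 2568.0
Step 4: Unaffected records sum: 23260
Step 5: Final sum = 2568.0 + 23260 = 25828.0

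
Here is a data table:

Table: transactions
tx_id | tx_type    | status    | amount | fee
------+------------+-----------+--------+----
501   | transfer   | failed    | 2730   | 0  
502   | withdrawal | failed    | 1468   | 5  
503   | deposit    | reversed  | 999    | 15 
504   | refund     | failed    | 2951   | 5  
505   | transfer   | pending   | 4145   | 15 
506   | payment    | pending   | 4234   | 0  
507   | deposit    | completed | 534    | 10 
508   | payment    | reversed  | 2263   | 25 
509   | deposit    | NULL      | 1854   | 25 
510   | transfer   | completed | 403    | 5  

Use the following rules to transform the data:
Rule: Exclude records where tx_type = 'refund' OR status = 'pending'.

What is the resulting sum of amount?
10251

Step 1: Find records where tx_type = 'refund' OR status = 'pending'
Step 2: 3 records match, summing to 11330
Step 3: Original sum: 21581
Step 4: Remaining sum = 21581 - 11330 = 10251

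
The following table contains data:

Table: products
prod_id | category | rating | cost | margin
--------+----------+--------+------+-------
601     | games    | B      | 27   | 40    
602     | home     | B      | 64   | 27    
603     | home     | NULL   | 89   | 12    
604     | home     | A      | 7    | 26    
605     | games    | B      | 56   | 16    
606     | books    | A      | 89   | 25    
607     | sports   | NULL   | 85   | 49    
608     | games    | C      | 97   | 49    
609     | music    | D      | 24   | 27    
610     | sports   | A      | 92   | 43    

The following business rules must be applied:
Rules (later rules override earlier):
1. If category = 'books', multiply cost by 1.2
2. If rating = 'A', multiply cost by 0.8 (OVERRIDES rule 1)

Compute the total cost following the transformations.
592.4

Step 1: Rule 2 takes priority for records with rating = 'A'
  - 3 records: 188 × 0.8 = 150.4
Step 2: Rule 1 applies to remaining records with category = 'books'
  - 0 records: 0 × 1.2 = 0.0
Step 3: Other records unchanged: 442
Step 4: Final sum = 150.4 + 0.0 + 442 = 592.4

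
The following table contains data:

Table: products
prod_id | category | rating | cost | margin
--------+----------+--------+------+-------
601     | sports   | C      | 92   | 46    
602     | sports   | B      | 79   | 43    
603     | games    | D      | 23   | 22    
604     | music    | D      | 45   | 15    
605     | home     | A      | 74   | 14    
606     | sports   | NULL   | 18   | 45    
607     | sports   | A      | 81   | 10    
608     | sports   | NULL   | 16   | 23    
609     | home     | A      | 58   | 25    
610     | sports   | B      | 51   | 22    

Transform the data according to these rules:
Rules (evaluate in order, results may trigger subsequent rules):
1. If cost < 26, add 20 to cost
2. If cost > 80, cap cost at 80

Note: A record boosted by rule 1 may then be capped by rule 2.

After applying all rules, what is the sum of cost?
584

Step 1: Apply rule 1 to records with cost < 26
  - 3 records get bonus of 20
  - Of these, 0 records then exceed 80 and get capped
Step 2: Apply rule 2 to records with cost > 80
  - 2 records (original) are capped
Step 3: Calculate final sum = 584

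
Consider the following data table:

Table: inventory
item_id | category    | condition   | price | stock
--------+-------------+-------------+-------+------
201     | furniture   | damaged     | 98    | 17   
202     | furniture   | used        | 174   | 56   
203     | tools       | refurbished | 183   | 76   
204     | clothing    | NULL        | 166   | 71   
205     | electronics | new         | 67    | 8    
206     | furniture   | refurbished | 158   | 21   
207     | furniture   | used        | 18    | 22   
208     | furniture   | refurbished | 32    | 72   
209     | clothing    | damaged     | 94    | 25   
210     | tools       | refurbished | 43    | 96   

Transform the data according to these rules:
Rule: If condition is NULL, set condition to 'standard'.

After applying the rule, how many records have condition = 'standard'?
1

Step 1: Count records where condition IS NULL
Step 2: Found 1 records with NULL condition
Step 3: These records will have condition set to 'standard'
Step 4: Records already having condition = 'standard': 0
Step 5: Answer: 1 + 0 = 1 records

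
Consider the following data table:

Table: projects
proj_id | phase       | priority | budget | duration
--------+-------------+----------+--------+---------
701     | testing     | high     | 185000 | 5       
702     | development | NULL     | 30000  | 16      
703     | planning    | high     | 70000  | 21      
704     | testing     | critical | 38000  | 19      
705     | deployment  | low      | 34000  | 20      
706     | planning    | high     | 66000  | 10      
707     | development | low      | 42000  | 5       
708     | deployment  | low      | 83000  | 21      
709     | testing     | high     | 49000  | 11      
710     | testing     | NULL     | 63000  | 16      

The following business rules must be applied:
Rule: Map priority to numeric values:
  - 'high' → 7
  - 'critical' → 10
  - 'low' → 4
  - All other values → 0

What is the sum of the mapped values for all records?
50

Step 1: Apply mapping to each record
Step 2: Count by status:
  'high': 4 records × 7 = 28
  'critical': 1 records × 10 = 10
  'low': 3 records × 4 = 12
Step 3: Sum all mapped values = 50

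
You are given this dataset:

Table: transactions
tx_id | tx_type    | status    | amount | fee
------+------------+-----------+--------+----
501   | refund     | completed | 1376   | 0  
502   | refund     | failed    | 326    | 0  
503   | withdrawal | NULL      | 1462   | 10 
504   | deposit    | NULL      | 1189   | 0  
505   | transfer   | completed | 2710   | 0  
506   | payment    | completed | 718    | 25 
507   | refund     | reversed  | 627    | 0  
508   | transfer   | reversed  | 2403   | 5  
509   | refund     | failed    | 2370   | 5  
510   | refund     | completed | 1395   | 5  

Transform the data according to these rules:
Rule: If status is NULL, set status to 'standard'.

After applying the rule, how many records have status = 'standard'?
2

Step 1: Count records where status IS NULL
Step 2: Found 2 records with NULL status
Step 3: These records will have status set to 'standard'
Step 4: Records already having status = 'standard': 0
Step 5: Answer: 2 + 0 = 2 records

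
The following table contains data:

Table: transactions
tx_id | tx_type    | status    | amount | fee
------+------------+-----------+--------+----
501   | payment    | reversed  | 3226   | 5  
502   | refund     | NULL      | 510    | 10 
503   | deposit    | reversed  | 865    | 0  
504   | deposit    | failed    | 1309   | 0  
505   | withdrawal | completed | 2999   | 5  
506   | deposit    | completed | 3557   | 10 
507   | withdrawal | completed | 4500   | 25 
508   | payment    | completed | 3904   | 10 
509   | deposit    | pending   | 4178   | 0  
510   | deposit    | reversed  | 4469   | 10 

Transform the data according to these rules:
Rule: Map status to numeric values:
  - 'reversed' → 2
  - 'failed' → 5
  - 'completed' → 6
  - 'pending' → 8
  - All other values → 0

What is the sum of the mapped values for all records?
43

Step 1: Apply mapping to each record
Step 2: Count by status:
  'reversed': 3 records × 2 = 6
  'failed': 1 records × 5 = 5
  'completed': 4 records × 6 = 24
  'pending': 1 records × 8 = 8
Step 3: Sum all mapped values = 43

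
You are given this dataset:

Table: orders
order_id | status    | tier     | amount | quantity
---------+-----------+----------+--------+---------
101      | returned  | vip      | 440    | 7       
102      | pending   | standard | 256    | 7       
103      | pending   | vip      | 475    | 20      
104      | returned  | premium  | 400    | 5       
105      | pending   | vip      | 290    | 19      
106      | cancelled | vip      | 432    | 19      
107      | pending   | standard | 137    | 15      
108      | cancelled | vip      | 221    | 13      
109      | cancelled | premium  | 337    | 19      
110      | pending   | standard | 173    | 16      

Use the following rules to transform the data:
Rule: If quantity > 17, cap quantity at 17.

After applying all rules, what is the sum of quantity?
131

Step 1: 4 records have quantity > 17
Step 2: These records originally summed to 77
Step 3: After capping: 4 × 17 = 68
Step 4: Unaffected records sum: 63
Step 5: Final sum = 68 + 63 = 131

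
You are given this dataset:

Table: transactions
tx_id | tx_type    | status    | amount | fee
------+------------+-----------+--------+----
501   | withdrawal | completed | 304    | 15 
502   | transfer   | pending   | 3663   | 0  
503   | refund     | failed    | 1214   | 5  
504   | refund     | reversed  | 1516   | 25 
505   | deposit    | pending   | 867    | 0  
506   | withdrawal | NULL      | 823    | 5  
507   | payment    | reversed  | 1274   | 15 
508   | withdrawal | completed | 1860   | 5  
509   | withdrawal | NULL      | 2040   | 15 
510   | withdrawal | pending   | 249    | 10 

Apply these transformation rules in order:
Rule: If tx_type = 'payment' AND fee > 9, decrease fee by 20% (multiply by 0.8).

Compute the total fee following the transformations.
92.0

Step 1: Find records where tx_type = 'payment' AND fee > 9
Step 2: 1 records match, summing to 15
Step 3: After multiplier: 15 × 0.8 = 12.0
Step 4: Unaffected records sum: 80
Step 5: Final sum = 12.0 + 80 = 92.0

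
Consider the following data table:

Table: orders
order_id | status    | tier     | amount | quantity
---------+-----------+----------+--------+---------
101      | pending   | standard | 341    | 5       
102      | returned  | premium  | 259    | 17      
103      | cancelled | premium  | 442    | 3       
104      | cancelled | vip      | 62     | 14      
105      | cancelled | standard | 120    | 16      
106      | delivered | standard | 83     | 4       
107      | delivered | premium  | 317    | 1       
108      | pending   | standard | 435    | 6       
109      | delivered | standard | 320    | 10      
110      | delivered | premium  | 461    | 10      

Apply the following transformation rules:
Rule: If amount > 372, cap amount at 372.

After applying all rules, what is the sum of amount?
2618

Step 1: 3 records have amount > 372
Step 2: These records originally summed to 1338
Step 3: After capping: 3 × 372 = 1116
Step 4: Unaffected records sum: 1502
Step 5: Final sum = 1116 + 1502 = 2618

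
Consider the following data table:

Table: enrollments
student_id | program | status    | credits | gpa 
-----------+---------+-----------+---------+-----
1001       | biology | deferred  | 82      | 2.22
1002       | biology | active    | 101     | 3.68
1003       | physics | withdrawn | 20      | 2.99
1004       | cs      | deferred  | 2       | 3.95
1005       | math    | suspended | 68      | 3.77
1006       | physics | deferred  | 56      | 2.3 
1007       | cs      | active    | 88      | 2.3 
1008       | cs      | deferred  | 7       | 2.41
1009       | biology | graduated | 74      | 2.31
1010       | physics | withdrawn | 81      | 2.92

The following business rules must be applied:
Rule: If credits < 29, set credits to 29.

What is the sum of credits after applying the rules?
637

Step 1: 3 records have credits < 29
Step 2: These records originally summed to 29
Step 3: After setting to minimum: 3 × 29 = 87
Step 4: Unaffected records sum: 550
Step 5: Final sum = 87 + 550 = 637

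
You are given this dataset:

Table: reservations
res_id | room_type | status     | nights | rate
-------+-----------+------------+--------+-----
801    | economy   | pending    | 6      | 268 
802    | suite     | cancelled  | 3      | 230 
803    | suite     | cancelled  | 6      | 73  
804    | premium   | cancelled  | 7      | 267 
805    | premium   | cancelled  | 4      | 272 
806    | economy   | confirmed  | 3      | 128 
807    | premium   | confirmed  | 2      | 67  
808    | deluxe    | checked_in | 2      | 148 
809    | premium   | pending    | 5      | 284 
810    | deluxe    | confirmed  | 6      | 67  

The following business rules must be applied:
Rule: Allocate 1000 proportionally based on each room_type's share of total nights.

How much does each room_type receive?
deluxe: 181.82, economy: 204.55, premium: 409.09, suite: 204.55

Step 1: Calculate total nights = 44
Step 2: Calculate each room_type's proportion:
  deluxe: 8/44 = 18.18% → 181.82
  economy: 9/44 = 20.45% → 204.55
  premium: 18/44 = 40.91% → 409.09
  suite: 9/44 = 20.45% → 204.55
Step 3: Verify: sum of allocations ≈ 1000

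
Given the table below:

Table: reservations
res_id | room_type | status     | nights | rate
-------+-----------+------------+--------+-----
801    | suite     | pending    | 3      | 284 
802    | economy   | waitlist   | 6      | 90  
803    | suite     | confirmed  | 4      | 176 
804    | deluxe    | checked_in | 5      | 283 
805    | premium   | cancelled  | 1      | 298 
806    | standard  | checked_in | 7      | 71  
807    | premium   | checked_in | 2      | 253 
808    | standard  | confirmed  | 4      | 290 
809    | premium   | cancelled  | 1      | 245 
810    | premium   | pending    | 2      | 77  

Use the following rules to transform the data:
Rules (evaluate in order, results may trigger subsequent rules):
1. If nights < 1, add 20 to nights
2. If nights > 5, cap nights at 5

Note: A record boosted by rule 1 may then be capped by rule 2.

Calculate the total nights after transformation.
32

Step 1: Apply rule 1 to records with nights < 1
  - 0 records get bonus of 20
  - Of these, 0 records then exceed 5 and get capped
Step 2: Apply rule 2 to records with nights > 5
  - 2 records (original) are capped
Step 3: Calculate final sum = 32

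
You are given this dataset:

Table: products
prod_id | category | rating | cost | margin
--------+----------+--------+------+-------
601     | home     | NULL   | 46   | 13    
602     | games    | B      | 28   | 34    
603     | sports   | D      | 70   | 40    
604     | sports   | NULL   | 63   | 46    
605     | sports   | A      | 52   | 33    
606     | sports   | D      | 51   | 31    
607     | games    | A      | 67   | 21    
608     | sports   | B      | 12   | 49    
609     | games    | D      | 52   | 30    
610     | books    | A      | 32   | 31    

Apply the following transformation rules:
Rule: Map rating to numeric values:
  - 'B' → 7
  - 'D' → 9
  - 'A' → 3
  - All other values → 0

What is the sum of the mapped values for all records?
50

Step 1: Apply mapping to each record
Step 2: Count by status:
  'B': 2 records × 7 = 14
  'D': 3 records × 9 = 27
  'A': 3 records × 3 = 9
Step 3: Sum all mapped values = 50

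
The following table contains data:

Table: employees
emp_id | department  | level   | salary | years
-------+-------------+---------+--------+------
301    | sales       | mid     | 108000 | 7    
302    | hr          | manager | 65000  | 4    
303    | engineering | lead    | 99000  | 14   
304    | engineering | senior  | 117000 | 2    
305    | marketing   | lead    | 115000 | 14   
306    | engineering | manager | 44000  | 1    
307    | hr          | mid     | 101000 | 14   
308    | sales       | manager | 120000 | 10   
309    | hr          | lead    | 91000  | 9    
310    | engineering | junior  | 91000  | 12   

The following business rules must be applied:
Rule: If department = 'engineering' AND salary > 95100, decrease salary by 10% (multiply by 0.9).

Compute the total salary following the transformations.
929400.0

Step 1: Find records where department = 'engineering' AND salary > 95100
Step 2: 2 records match, summing to 216000
Step 3: After multiplier: 216000 × 0.9 = 194400.0
Step 4: Unaffected records sum: 735000
Step 5: Final sum = 194400.0 + 735000 = 929400.0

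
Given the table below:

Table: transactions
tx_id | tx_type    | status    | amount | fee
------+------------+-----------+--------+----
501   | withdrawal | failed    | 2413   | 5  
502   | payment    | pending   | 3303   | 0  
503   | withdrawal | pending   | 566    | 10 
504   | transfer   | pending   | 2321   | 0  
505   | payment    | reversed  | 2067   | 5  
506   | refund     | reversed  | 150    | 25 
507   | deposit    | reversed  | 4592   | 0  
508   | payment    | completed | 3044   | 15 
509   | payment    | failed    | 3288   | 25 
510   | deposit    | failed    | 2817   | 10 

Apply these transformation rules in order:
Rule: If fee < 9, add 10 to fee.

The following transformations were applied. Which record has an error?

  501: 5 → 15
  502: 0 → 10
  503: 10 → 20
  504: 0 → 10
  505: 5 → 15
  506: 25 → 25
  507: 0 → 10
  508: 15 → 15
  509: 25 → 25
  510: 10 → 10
Record 503 has an error. The correct transformed value should be 10, not 20.

Step 1: Check each record against the rule
Step 2: Record 503 has fee = 10
Step 3: Since 10 >= 9, the bonus should not have been applied
Step 4: Correct value = 10, but claimed value = 20
Conclusion: Record 503 has the error.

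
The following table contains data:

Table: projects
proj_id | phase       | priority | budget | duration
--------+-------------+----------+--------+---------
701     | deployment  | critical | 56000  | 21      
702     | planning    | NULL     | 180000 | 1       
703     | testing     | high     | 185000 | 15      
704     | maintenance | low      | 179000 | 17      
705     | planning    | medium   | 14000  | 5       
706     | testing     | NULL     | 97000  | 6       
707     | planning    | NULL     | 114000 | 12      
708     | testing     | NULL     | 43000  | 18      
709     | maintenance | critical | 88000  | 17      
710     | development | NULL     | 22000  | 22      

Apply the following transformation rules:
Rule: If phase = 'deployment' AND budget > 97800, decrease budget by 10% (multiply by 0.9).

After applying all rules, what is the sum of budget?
978000

Step 1: Find records where phase = 'deployment' AND budget > 97800
Step 2: 0 records match, summing to 0
Step 3: After multiplier: 0 × 0.9 = 0.0
Step 4: Unaffected records sum: 978000
Step 5: Final sum = 0.0 + 978000 = 978000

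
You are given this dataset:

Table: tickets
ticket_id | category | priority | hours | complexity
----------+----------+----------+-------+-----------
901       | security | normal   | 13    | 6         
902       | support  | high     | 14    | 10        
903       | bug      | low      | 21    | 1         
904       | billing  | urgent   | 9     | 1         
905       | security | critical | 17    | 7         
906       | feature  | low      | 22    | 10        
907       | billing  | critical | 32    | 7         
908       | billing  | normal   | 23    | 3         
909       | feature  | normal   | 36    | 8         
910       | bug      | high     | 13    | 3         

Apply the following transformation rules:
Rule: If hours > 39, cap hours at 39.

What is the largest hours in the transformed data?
36

Step 1: Original maximum hours = 36
Step 2: Check cap of 39 against maximum
Step 3: No records exceed the cap (max 36 <= cap 39), so no capping applies
Step 4: Maximum after transformation = 36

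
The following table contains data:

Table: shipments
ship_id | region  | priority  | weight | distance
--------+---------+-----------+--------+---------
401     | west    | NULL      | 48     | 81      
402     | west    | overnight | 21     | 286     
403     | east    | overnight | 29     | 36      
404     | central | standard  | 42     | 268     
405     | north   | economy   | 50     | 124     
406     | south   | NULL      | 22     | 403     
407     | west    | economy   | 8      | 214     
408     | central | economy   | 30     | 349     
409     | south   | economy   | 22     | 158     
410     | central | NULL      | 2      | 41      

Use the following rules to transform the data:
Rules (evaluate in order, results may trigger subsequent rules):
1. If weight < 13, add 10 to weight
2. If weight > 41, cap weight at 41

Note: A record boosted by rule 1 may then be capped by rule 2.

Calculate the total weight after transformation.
277

Step 1: Apply rule 1 to records with weight < 13
  - 2 records get bonus of 10
  - Of these, 0 records then exceed 41 and get capped
Step 2: Apply rule 2 to records with weight > 41
  - 3 records (original) are capped
Step 3: Calculate final sum = 277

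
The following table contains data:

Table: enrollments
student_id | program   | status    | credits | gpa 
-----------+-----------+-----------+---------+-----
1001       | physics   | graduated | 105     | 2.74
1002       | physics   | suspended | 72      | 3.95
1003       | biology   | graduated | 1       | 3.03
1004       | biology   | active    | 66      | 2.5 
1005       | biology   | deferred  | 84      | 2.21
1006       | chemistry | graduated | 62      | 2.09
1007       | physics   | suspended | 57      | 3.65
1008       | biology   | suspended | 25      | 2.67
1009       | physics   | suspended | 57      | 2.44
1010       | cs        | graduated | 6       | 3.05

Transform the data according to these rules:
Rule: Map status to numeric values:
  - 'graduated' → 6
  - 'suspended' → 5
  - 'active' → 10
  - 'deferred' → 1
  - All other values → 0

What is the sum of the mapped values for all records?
55

Step 1: Apply mapping to each record
Step 2: Count by status:
  'graduated': 4 records × 6 = 24
  'suspended': 4 records × 5 = 20
  'active': 1 records × 10 = 10
  'deferred': 1 records × 1 = 1
Step 3: Sum all mapped values = 55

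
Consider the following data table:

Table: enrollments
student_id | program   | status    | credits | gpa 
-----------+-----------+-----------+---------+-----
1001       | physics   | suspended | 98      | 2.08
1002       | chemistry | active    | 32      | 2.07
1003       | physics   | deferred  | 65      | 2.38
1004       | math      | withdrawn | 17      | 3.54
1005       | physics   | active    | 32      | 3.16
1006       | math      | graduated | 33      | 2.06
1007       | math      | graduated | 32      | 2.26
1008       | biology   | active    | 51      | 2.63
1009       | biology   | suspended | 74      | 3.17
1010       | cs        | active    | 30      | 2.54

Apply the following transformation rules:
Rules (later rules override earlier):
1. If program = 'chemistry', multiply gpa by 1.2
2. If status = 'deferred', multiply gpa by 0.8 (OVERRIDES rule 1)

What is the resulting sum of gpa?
25.83

Step 1: Rule 2 takes priority for records with status = 'deferred'
  - 1 records: 2.38 × 0.8 = 1.9
Step 2: Rule 1 applies to remaining records with program = 'chemistry'
  - 1 records: 2.07 × 1.2 = 2.48
Step 3: Other records unchanged: 21.44
Step 4: Final sum = 1.9 + 2.48 + 21.44 = 25.83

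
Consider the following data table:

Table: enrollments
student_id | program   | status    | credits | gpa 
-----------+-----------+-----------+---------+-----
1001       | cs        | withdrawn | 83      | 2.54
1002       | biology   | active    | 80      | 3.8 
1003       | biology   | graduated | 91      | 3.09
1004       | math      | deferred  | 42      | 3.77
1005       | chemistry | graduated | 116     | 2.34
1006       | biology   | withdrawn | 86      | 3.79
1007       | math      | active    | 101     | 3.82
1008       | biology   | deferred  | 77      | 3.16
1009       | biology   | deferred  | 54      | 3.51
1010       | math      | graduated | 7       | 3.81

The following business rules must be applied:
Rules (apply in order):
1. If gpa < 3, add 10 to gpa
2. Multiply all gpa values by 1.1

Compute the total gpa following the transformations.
58.99

Step 1: Apply Rule 1 - Add 10 to records with gpa < 3
  - 2 records affected: 4.88 + (2 × 10) = 24.88
  - Unaffected records: 28.75
  - Sum after Rule 1: 53.63
Step 2: Apply Rule 2 - Multiply all by 1.1
  - 53.63 × 1.1 = 58.99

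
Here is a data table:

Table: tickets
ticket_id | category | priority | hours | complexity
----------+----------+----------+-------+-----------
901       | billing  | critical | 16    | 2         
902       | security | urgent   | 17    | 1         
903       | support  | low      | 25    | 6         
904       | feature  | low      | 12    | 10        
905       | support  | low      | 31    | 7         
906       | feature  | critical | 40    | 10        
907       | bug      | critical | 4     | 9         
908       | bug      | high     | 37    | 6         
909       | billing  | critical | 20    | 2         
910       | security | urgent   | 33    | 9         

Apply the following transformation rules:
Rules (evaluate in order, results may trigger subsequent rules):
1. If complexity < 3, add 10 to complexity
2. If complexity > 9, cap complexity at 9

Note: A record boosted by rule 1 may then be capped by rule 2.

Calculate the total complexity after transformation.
82

Step 1: Apply rule 1 to records with complexity < 3
  - 3 records get bonus of 10
  - Of these, 3 records then exceed 9 and get capped
Step 2: Apply rule 2 to records with complexity > 9
  - 2 records (original) are capped
Step 3: Calculate final sum = 82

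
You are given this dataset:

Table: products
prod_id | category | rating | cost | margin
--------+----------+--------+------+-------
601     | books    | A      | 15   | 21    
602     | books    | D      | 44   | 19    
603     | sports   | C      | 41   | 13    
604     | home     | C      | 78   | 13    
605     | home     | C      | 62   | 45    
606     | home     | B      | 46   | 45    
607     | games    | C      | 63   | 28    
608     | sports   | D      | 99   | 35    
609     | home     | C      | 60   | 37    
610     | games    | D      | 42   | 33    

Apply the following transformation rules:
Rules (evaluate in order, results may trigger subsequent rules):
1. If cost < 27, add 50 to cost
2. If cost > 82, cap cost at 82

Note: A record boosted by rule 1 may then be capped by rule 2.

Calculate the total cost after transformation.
583

Step 1: Apply rule 1 to records with cost < 27
  - 1 records get bonus of 50
  - Of these, 0 records then exceed 82 and get capped
Step 2: Apply rule 2 to records with cost > 82
  - 1 records (original) are capped
Step 3: Calculate final sum = 583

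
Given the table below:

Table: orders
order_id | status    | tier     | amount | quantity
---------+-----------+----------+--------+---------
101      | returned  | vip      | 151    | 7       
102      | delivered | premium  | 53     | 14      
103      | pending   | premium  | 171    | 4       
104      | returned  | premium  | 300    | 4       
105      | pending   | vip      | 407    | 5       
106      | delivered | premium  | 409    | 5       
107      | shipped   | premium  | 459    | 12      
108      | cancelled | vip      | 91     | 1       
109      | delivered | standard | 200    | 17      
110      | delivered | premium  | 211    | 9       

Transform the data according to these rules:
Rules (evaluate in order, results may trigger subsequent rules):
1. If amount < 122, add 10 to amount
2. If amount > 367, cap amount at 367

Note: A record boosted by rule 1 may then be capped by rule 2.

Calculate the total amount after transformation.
2298

Step 1: Apply rule 1 to records with amount < 122
  - 2 records get bonus of 10
  - Of these, 0 records then exceed 367 and get capped
Step 2: Apply rule 2 to records with amount > 367
  - 3 records (original) are capped
Step 3: Calculate final sum = 2298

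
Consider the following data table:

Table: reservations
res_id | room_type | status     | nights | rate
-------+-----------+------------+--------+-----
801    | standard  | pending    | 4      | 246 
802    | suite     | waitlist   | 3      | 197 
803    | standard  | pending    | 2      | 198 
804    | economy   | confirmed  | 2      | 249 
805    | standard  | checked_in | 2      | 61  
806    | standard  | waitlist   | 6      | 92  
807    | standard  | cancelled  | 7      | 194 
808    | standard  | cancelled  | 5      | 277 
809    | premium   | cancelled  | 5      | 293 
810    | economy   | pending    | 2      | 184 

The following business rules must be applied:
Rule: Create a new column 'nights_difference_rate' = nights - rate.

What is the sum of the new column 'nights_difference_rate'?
-1953

Step 1: For each record, compute nights - rate
Example calculations:
  4 - 246 = -242
  3 - 197 = -194
  2 - 198 = -196
  ...
Step 2: Sum all derived values
Step 3: Total = -1953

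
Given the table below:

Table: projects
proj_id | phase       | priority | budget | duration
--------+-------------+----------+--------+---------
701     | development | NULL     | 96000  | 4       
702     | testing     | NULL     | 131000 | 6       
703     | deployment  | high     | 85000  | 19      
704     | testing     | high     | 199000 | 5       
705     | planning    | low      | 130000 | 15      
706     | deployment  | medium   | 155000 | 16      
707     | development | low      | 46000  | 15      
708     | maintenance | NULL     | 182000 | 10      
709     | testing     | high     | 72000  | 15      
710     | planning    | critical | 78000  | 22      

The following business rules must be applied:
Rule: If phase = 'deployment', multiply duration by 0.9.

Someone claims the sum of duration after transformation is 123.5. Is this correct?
Yes, the result is correct.

Step 1: Calculate the correct sum after transformation
Step 2: Apply multiplier 0.9 to records where phase = 'deployment'
Step 3: Correct result = 123.5
Step 4: Claimed result = 123.5
Step 5: 123.5 = 123.5 ✓
Conclusion: The claimed result is correct.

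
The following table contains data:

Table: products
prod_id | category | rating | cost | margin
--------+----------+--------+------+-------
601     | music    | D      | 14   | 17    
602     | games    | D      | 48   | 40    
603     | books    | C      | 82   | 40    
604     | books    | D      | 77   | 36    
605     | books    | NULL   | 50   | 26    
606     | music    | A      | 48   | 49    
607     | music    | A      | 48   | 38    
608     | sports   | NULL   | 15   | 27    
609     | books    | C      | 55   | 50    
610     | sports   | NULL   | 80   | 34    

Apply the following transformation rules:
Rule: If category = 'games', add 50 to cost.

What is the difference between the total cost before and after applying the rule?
50

Step 1: Original sum of cost = 517
Step 2: 1 records have category = 'games'
Step 3: Each affected record changes by 50
Step 4: Total change = 1 × 50 = 50
Step 5: New sum = 517 + 50 = 567
Step 6: Difference = |567 - 517| = 50
        (Sum increased by 50)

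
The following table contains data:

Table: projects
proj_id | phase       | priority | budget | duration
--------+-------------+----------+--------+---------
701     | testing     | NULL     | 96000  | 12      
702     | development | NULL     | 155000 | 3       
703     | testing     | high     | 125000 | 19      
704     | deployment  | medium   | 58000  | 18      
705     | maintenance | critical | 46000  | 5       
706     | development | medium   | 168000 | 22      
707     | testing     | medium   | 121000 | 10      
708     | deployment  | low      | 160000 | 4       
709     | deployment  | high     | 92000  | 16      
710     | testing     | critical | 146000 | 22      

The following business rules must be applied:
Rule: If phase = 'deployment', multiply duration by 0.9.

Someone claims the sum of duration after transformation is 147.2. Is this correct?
No, the correct result is 127.2.

Step 1: Calculate the correct sum after transformation
Step 2: Apply multiplier 0.9 to records where phase = 'deployment'
Step 3: Correct result = 127.2
Step 4: Claimed result = 147.2
Step 5: 127.2 ≠ 147.2
Conclusion: The claimed result is incorrect. The correct answer is 127.2.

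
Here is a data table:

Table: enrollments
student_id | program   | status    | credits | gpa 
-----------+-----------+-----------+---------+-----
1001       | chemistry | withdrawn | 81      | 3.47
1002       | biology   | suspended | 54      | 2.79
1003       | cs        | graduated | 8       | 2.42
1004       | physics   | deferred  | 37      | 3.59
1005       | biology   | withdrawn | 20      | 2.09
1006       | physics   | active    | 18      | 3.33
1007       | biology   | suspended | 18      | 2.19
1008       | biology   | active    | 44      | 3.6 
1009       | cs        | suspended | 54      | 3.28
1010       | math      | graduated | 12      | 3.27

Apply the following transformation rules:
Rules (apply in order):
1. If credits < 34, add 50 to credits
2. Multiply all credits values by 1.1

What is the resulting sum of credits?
655.6

Step 1: Apply Rule 1 - Add 50 to records with credits < 34
  - 5 records affected: 76 + (5 × 50) = 326
  - Unaffected records: 270
  - Sum after Rule 1: 596
Step 2: Apply Rule 2 - Multiply all by 1.1
  - 596 × 1.1 = 655.6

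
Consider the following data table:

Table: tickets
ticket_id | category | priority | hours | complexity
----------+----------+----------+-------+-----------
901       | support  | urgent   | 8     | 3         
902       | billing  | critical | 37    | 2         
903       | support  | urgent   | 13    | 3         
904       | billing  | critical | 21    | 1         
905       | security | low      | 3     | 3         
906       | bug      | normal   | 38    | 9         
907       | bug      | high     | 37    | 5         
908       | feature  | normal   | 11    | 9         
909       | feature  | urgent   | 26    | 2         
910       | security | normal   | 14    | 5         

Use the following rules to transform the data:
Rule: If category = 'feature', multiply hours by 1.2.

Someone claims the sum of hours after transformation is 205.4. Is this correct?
No, the correct result is 215.4.

Step 1: Calculate the correct sum after transformation
Step 2: Apply multiplier 1.2 to records where category = 'feature'
Step 3: Correct result = 215.4
Step 4: Claimed result = 205.4
Step 5: 215.4 ≠ 205.4
Conclusion: The claimed result is incorrect. The correct answer is 215.4.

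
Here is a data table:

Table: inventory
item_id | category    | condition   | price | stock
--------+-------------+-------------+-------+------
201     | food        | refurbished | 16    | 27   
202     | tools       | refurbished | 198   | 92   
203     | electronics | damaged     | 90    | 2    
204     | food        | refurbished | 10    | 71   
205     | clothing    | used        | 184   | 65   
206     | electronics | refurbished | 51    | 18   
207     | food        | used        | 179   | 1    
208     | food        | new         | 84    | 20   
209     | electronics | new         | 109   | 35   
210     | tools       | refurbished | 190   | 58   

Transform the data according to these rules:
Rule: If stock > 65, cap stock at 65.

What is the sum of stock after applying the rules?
356

Step 1: 2 records have stock > 65
Step 2: These records originally summed to 163
Step 3: After capping: 2 × 65 = 130
Step 4: Unaffected records sum: 226
Step 5: Final sum = 130 + 226 = 356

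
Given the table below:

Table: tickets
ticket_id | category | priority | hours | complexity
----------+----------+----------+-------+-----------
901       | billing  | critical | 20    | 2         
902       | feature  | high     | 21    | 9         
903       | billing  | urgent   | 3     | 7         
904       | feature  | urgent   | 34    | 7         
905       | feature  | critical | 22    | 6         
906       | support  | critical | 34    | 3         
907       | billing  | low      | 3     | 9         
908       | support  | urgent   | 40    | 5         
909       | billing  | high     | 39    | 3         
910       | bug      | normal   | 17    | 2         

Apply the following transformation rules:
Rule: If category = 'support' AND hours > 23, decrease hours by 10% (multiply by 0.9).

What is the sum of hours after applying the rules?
225.6

Step 1: Find records where category = 'support' AND hours > 23
Step 2: 2 records match, summing to 74
Step 3: After multiplier: 74 × 0.9 = 66.6
Step 4: Unaffected records sum: 159
Step 5: Final sum = 66.6 + 159 = 225.6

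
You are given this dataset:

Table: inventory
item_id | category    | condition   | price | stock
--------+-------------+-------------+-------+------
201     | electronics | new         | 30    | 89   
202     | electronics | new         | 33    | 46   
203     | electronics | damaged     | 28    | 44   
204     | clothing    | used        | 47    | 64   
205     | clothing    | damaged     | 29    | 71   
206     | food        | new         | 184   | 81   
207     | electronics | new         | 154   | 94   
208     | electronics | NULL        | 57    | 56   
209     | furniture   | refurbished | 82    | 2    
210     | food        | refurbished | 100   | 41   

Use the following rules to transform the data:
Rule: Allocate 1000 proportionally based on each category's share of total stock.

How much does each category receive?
clothing: 229.59, electronics: 559.52, food: 207.48, furniture: 3.4

Step 1: Calculate total stock = 588
Step 2: Calculate each category's proportion:
  clothing: 135/588 = 22.96% → 229.59
  electronics: 329/588 = 55.95% → 559.52
  food: 122/588 = 20.75% → 207.48
  furniture: 2/588 = 0.34% → 3.4
Step 3: Verify: sum of allocations ≈ 1000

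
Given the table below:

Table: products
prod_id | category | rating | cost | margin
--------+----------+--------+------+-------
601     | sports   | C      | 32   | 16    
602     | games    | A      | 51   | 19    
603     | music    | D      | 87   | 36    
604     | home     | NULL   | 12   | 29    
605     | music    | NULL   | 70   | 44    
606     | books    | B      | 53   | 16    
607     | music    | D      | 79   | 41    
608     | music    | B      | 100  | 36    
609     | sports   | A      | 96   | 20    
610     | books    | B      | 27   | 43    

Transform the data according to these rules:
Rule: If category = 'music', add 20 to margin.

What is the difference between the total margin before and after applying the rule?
80

Step 1: Original sum of margin = 300
Step 2: 4 records have category = 'music'
Step 3: Each affected record changes by 20
Step 4: Total change = 4 × 20 = 80
Step 5: New sum = 300 + 80 = 380
Step 6: Difference = |380 - 300| = 80
        (Sum increased by 80)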